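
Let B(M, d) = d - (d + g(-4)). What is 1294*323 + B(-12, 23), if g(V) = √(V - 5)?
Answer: 417962 - 3*I ≈ 4.1796e+5 - 3.0*I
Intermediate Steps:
g(V) = √(-5 + V)
B(M, d) = -3*I (B(M, d) = d - (d + √(-5 - 4)) = d - (d + √(-9)) = d - (d + 3*I) = d + (-d - 3*I) = -3*I)
1294*323 + B(-12, 23) = 1294*323 - 3*I = 417962 - 3*I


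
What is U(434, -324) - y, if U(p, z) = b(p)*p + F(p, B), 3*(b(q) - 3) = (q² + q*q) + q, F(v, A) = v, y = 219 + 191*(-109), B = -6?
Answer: 163748372/3 ≈ 5.4583e+7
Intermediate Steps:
y = -20600 (y = 219 - 20819 = -20600)
b(q) = 3 + q/3 + 2*q²/3 (b(q) = 3 + ((q² + q*q) + q)/3 = 3 + ((q² + q²) + q)/3 = 3 + (2*q² + q)/3 = 3 + (q + 2*q²)/3 = 3 + (q/3 + 2*q²/3) = 3 + q/3 + 2*q²/3)
U(p, z) = p + p*(3 + p/3 + 2*p²/3) (U(p, z) = (3 + p/3 + 2*p²/3)*p + p = p*(3 + p/3 + 2*p²/3) + p = p + p*(3 + p/3 + 2*p²/3))
U(434, -324) - y = (⅓)*434*(12 + 434 + 2*434²) - 1*(-20600) = (⅓)*434*(12 + 434 + 2*188356) + 20600 = (⅓)*434*(12 + 434 + 376712) + 20600 = (⅓)*434*377158 + 20600 = 163686572/3 + 20600 = 163748372/3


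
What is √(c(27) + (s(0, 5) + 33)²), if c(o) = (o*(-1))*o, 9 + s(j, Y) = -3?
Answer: 12*I*√2 ≈ 16.971*I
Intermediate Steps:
s(j, Y) = -12 (s(j, Y) = -9 - 3 = -12)
c(o) = -o² (c(o) = (-o)*o = -o²)
√(c(27) + (s(0, 5) + 33)²) = √(-1*27² + (-12 + 33)²) = √(-1*729 + 21²) = √(-729 + 441) = √(-288) = 12*I*√2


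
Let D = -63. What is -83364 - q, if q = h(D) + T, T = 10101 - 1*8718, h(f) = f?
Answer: -84684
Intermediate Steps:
T = 1383 (T = 10101 - 8718 = 1383)
q = 1320 (q = -63 + 1383 = 1320)
-83364 - q = -83364 - 1*1320 = -83364 - 1320 = -84684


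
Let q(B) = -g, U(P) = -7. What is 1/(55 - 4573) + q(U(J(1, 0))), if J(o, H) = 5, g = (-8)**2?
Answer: -289153/4518 ≈ -64.000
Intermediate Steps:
g = 64
q(B) = -64 (q(B) = -1*64 = -64)
1/(55 - 4573) + q(U(J(1, 0))) = 1/(55 - 4573) - 64 = 1/(-4518) - 64 = -1/4518 - 64 = -289153/4518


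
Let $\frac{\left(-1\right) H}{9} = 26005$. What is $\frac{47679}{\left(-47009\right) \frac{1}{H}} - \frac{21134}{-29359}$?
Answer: $\frac{327619000911451}{1380137231} \approx 2.3738 \cdot 10^{5}$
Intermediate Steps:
$H = -234045$ ($H = \left(-9\right) 26005 = -234045$)
$\frac{47679}{\left(-47009\right) \frac{1}{H}} - \frac{21134}{-29359} = \frac{47679}{\left(-47009\right) \frac{1}{-234045}} - \frac{21134}{-29359} = \frac{47679}{\left(-47009\right) \left(- \frac{1}{234045}\right)} - - \frac{21134}{29359} = \frac{47679}{\frac{47009}{234045}} + \frac{21134}{29359} = 47679 \cdot \frac{234045}{47009} + \frac{21134}{29359} = \frac{11159031555}{47009} + \frac{21134}{29359} = \frac{327619000911451}{1380137231}$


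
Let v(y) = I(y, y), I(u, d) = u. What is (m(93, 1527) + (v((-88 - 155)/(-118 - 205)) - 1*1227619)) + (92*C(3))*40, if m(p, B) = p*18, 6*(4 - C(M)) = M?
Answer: -391819752/323 ≈ -1.2131e+6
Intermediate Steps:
C(M) = 4 - M/6
m(p, B) = 18*p
v(y) = y
(m(93, 1527) + (v((-88 - 155)/(-118 - 205)) - 1*1227619)) + (92*C(3))*40 = (18*93 + ((-88 - 155)/(-118 - 205) - 1*1227619)) + (92*(4 - ⅙*3))*40 = (1674 + (-243/(-323) - 1227619)) + (92*(4 - ½))*40 = (1674 + (-243*(-1/323) - 1227619)) + (92*(7/2))*40 = (1674 + (243/323 - 1227619)) + 322*40 = (1674 - 396520694/323) + 12880 = -395979992/323 + 12880 = -391819752/323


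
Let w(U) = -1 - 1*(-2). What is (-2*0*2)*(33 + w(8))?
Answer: 0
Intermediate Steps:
w(U) = 1 (w(U) = -1 + 2 = 1)
(-2*0*2)*(33 + w(8)) = (-2*0*2)*(33 + 1) = (0*2)*34 = 0*34 = 0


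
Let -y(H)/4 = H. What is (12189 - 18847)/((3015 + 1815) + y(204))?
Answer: -3329/2007 ≈ -1.6587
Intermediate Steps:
y(H) = -4*H
(12189 - 18847)/((3015 + 1815) + y(204)) = (12189 - 18847)/((3015 + 1815) - 4*204) = -6658/(4830 - 816) = -6658/4014 = -6658*1/4014 = -3329/2007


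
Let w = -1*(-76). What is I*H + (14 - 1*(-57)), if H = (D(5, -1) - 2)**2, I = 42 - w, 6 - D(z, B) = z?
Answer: 37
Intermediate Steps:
D(z, B) = 6 - z
w = 76
I = -34 (I = 42 - 1*76 = 42 - 76 = -34)
H = 1 (H = ((6 - 1*5) - 2)**2 = ((6 - 5) - 2)**2 = (1 - 2)**2 = (-1)**2 = 1)
I*H + (14 - 1*(-57)) = -34*1 + (14 - 1*(-57)) = -34 + (14 + 57) = -34 + 71 = 37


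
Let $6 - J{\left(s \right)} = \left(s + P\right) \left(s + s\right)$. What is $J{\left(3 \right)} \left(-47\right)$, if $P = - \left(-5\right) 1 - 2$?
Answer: $1410$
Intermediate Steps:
$P = 3$ ($P = \left(-1\right) \left(-5\right) - 2 = 5 - 2 = 3$)
$J{\left(s \right)} = 6 - 2 s \left(3 + s\right)$ ($J{\left(s \right)} = 6 - \left(s + 3\right) \left(s + s\right) = 6 - \left(3 + s\right) 2 s = 6 - 2 s \left(3 + s\right)$)
$J{\left(3 \right)} \left(-47\right) = \left(6 - 18 - 2 \cdot 3^{2}\right) \left(-47\right) = \left(6 - 18 - 18\right) \left(-47\right) = \left(-30\right) \left(-47\right) = 1410$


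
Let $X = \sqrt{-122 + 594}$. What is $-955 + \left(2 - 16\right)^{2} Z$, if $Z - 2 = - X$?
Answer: $-563 - 392 \sqrt{118} \approx -4821.2$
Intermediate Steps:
$X = 2 \sqrt{118}$ ($X = \sqrt{472} = 2 \sqrt{118} \approx 21.726$)
$Z = 2 - 2 \sqrt{118} \approx -19.726$
$-955 + \left(2 - 16\right)^{2} Z = -955 + \left(2 - 16\right)^{2} \left(2 - 2 \sqrt{118}\right) = -955 + \left(-14\right)^{2} \left(2 - 2 \sqrt{118}\right) = -955 + 196 \left(2 - 2 \sqrt{118}\right) = -955 + \left(392 - 392 \sqrt{118}\right) = -563 - 392 \sqrt{118}$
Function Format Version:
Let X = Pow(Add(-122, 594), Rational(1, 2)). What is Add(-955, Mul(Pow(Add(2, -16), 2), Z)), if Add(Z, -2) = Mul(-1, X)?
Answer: Add(-563, Mul(-392, Pow(118, Rational(1, 2)))) ≈ -4821.2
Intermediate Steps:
X = Mul(2, Pow(118, Rational(1, 2))) (X = Pow(472, Rational(1, 2)) = Mul(2, Pow(118, Rational(1, 2))) ≈ 21.726)
Z = Add(2, Mul(-2, Pow(118, Rational(1, 2)))) (Z = Add(2, Mul(-1, Mul(2, Pow(118, Rational(1, 2))))) = Add(2, Mul(-2, Pow(118, Rational(1, 2)))) ≈ -19.726)
Add(-955, Mul(Pow(Add(2, -16), 2), Z)) = Add(-955, Mul(Pow(Add(2, -16), 2), Add(2, Mul(-2, Pow(118, Rational(1, 2)))))) = Add(-955, Mul(Pow(-14, 2), Add(2, Mul(-2, Pow(118, Rational(1, 2)))))) = Add(-955, Mul(196, Add(2, Mul(-2, Pow(118, Rational(1, 2)))))) = Add(-955, Add(392, Mul(-392, Pow(118, Rational(1, 2))))) = Add(-563, Mul(-392, Pow(118, Rational(1, 2))))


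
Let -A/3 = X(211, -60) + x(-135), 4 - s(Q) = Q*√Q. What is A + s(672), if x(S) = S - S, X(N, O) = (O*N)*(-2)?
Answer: -75956 - 2688*√42 ≈ -93376.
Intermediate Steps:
X(N, O) = -2*N*O (X(N, O) = (N*O)*(-2) = -2*N*O)
s(Q) = 4 - Q^(3/2) (s(Q) = 4 - Q*√Q = 4 - Q^(3/2))
x(S) = 0
A = -75960 (A = -3*(-2*211*(-60) + 0) = -3*(25320 + 0) = -3*25320 = -75960)
A + s(672) = -75960 + (4 - 672^(3/2)) = -75960 + (4 - 2688*√42) = -75956 - 2688*√42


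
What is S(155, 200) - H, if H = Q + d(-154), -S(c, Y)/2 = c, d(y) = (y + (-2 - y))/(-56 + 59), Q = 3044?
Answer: -10060/3 ≈ -3353.3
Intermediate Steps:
d(y) = -⅔ (d(y) = -2/3 = -2*⅓ = -⅔)
S(c, Y) = -2*c
H = 9130/3 (H = 3044 - ⅔ = 9130/3 ≈ 3043.3)
S(155, 200) - H = -2*155 - 1*9130/3 = -310 - 9130/3 = -10060/3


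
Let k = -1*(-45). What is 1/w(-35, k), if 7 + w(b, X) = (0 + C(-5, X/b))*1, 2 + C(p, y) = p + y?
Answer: -7/107 ≈ -0.065421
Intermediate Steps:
C(p, y) = -2 + p + y (C(p, y) = -2 + (p + y) = -2 + p + y)
k = 45
w(b, X) = -14 + X/b (w(b, X) = -7 + (0 + (-2 - 5 + X/b))*1 = -7 + (0 + (-7 + X/b))*1 = -7 + (-7 + X/b)*1 = -7 + (-7 + X/b) = -14 + X/b)
1/w(-35, k) = 1/(-14 + 45/(-35)) = 1/(-14 + 45*(-1/35)) = 1/(-14 - 9/7) = 1/(-107/7) = -7/107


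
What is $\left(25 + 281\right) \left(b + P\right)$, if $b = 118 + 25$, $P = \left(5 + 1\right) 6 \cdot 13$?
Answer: $186966$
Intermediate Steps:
$P = 468$ ($P = 6 \cdot 6 \cdot 13 = 36 \cdot 13 = 468$)
$b = 143$
$\left(25 + 281\right) \left(b + P\right) = \left(25 + 281\right) \left(143 + 468\right) = 306 \cdot 611 = 186966$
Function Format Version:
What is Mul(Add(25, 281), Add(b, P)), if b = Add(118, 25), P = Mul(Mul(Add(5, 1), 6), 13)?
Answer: 186966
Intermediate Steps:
P = 468 (P = Mul(Mul(6, 6), 13) = Mul(36, 13) = 468)
b = 143
Mul(Add(25, 281), Add(b, P)) = Mul(Add(25, 281), Add(143, 468)) = Mul(306, 611) = 186966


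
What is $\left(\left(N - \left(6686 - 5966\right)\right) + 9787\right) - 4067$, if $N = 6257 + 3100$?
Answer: $14357$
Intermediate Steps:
$N = 9357$
$\left(\left(N - \left(6686 - 5966\right)\right) + 9787\right) - 4067 = \left(\left(9357 - \left(6686 - 5966\right)\right) + 9787\right) - 4067 = \left(\left(9357 - 720\right) + 9787\right) - 4067 = \left(8637 + 9787\right) - 4067 = 18424 - 4067 = 14357$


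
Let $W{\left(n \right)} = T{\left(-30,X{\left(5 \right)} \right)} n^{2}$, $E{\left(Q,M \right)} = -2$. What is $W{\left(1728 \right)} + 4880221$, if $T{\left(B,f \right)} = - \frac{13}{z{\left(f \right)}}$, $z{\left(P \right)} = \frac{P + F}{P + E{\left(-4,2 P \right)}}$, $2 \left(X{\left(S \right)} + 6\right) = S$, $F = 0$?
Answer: $- \frac{392834165}{7} \approx -5.6119 \cdot 10^{7}$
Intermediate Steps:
$X{\left(S \right)} = -6 + \frac{S}{2}$
$z{\left(P \right)} = \frac{P}{-2 + P}$ ($z{\left(P \right)} = \frac{P + 0}{P - 2} = \frac{P}{-2 + P}$)
$T{\left(B,f \right)} = - \frac{13 \left(-2 + f\right)}{f}$ ($T{\left(B,f \right)} = - \frac{13}{f \frac{1}{-2 + f}} = - 13 \frac{-2 + f}{f} = - \frac{13 \left(-2 + f\right)}{f}$)
$W{\left(n \right)} = - \frac{143 n^{2}}{7}$ ($W{\left(n \right)} = \left(-13 + \frac{26}{-6 + \frac{1}{2} \cdot 5}\right) n^{2} = \left(-13 + \frac{26}{-6 + \frac{5}{2}}\right) n^{2} = \left(-13 + \frac{26}{- \frac{7}{2}}\right) n^{2} = \left(-13 + 26 \left(- \frac{2}{7}\right)\right) n^{2} = \left(-13 - \frac{52}{7}\right) n^{2} = - \frac{143 n^{2}}{7}$)
$W{\left(1728 \right)} + 4880221 = - \frac{143 \cdot 1728^{2}}{7} + 4880221 = \left(- \frac{143}{7}\right) 2985984 + 4880221 = - \frac{426995712}{7} + 4880221 = - \frac{392834165}{7}$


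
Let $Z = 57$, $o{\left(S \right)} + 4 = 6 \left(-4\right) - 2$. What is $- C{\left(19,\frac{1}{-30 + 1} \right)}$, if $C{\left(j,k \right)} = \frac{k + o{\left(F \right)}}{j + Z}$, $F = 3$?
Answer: $\frac{871}{2204} \approx 0.39519$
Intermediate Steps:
$o{\left(S \right)} = -30$ ($o{\left(S \right)} = -4 + \left(6 \left(-4\right) - 2\right) = -4 - 26 = -30$)
$C{\left(j,k \right)} = \frac{-30 + k}{57 + j}$ ($C{\left(j,k \right)} = \frac{k - 30}{j + 57} = \frac{-30 + k}{57 + j}$)
$- C{\left(19,\frac{1}{-30 + 1} \right)} = - \frac{-30 + \frac{1}{-30 + 1}}{57 + 19} = - \frac{-30 + \frac{1}{-29}}{76} = - \frac{-30 - \frac{1}{29}}{76} = - \frac{-871}{76 \cdot 29} = \left(-1\right) \left(- \frac{871}{2204}\right) = \frac{871}{2204}$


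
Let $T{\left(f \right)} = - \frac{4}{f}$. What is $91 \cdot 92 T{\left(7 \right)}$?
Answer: $-4784$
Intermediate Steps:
$91 \cdot 92 T{\left(7 \right)} = 91 \cdot 92 \left(- \frac{4}{7}\right) = 8372 \left(\left(-4\right) \frac{1}{7}\right) = 8372 \left(- \frac{4}{7}\right) = -4784$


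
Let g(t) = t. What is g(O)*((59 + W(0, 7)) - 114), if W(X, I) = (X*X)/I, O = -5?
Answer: 275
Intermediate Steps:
W(X, I) = X**2/I
g(O)*((59 + W(0, 7)) - 114) = -5*((59 + 0**2/7) - 114) = -5*((59 + (1/7)*0) - 114) = -5*((59 + 0) - 114) = -5*(59 - 114) = -5*(-55) = 275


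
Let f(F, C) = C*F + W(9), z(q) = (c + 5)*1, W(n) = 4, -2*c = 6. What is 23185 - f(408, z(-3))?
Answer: 22365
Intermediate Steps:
c = -3 (c = -1/2*6 = -3)
z(q) = 2 (z(q) = (-3 + 5)*1 = 2*1 = 2)
f(F, C) = 4 + C*F (f(F, C) = C*F + 4 = 4 + C*F)
23185 - f(408, z(-3)) = 23185 - (4 + 2*408) = 23185 - (4 + 816) = 23185 - 1*820 = 23185 - 820 = 22365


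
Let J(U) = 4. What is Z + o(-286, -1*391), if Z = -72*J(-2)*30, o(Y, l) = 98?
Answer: -8542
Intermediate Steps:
Z = -8640 (Z = -72*4*30 = -288*30 = -8640)
Z + o(-286, -1*391) = -8640 + 98 = -8542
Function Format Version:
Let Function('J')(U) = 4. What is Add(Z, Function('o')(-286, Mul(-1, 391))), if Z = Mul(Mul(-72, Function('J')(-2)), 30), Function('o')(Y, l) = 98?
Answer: -8542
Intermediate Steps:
Z = -8640 (Z = Mul(Mul(-72, 4), 30) = Mul(-288, 30) = -8640)
Add(Z, Function('o')(-286, Mul(-1, 391))) = Add(-8640, 98) = -8542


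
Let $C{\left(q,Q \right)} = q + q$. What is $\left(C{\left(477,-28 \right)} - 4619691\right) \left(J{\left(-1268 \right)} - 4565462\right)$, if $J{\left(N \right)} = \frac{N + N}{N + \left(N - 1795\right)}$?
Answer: $\frac{1497153254547762}{71} \approx 2.1087 \cdot 10^{13}$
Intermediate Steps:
$C{\left(q,Q \right)} = 2 q$
$J{\left(N \right)} = \frac{2 N}{-1795 + 2 N}$ ($J{\left(N \right)} = \frac{2 N}{N + \left(-1795 + N\right)} = \frac{2 N}{-1795 + 2 N}$)
$\left(C{\left(477,-28 \right)} - 4619691\right) \left(J{\left(-1268 \right)} - 4565462\right) = \left(2 \cdot 477 - 4619691\right) \left(2 \left(-1268\right) \frac{1}{-1795 + 2 \left(-1268\right)} - 4565462\right) = \left(954 - 4619691\right) \left(2 \left(-1268\right) \frac{1}{-1795 - 2536} - 4565462\right) = - 4618737 \left(2 \left(-1268\right) \frac{1}{-4331} - 4565462\right) = - 4618737 \left(2 \left(-1268\right) \left(- \frac{1}{4331}\right) - 4565462\right) = - 4618737 \left(\frac{2536}{4331} - 4565462\right) = \left(-4618737\right) \left(- \frac{19773013386}{4331}\right) = \frac{1497153254547762}{71}$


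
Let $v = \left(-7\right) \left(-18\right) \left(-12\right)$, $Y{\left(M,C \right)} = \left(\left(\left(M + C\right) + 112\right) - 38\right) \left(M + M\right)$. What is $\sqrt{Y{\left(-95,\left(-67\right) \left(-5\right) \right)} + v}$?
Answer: $2 i \sqrt{15293} \approx 247.33 i$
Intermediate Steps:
$Y{\left(M,C \right)} = 2 M \left(74 + C + M\right)$ ($Y{\left(M,C \right)} = \left(\left(\left(C + M\right) + 112\right) - 38\right) 2 M = \left(\left(112 + C + M\right) - 38\right) 2 M = \left(74 + C + M\right) 2 M = 2 M \left(74 + C + M\right)$)
$v = -1512$ ($v = 126 \left(-12\right) = -1512$)
$\sqrt{Y{\left(-95,\left(-67\right) \left(-5\right) \right)} + v} = \sqrt{2 \left(-95\right) \left(74 - -335 - 95\right) - 1512} = \sqrt{2 \left(-95\right) \left(74 + 335 - 95\right) - 1512} = \sqrt{2 \left(-95\right) 314 - 1512} = \sqrt{-59660 - 1512} = \sqrt{-61172} = 2 i \sqrt{15293}$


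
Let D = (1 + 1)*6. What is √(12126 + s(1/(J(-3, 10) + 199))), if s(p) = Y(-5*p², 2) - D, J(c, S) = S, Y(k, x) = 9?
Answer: 3*√1347 ≈ 110.10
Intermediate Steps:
D = 12 (D = 2*6 = 12)
s(p) = -3 (s(p) = 9 - 1*12 = 9 - 12 = -3)
√(12126 + s(1/(J(-3, 10) + 199))) = √(12126 - 3) = √12123 = 3*√1347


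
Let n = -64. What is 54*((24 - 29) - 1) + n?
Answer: -388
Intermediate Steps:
54*((24 - 29) - 1) + n = 54*((24 - 29) - 1) - 64 = 54*(-5 - 1) - 64 = 54*(-6) - 64 = -324 - 64 = -388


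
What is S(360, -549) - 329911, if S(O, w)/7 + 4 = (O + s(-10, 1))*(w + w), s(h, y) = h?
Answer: -3020039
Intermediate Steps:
S(O, w) = -28 + 14*w*(-10 + O) (S(O, w) = -28 + 7*((O - 10)*(w + w)) = -28 + 7*((-10 + O)*(2*w)) = -28 + 7*(2*w*(-10 + O)) = -28 + 14*w*(-10 + O))
S(360, -549) - 329911 = (-28 - 140*(-549) + 14*360*(-549)) - 329911 = (-28 + 76860 - 2766960) - 329911 = -2690128 - 329911 = -3020039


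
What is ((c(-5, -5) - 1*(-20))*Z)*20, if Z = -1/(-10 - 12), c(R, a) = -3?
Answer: 170/11 ≈ 15.455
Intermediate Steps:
Z = 1/22 (Z = -1/(-22) = -1*(-1/22) = 1/22 ≈ 0.045455)
((c(-5, -5) - 1*(-20))*Z)*20 = ((-3 - 1*(-20))*(1/22))*20 = ((-3 + 20)*(1/22))*20 = (17*(1/22))*20 = (17/22)*20 = 170/11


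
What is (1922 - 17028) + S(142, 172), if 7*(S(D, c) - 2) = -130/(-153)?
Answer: -16176254/1071 ≈ -15104.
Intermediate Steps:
S(D, c) = 2272/1071 (S(D, c) = 2 + (-130/(-153))/7 = 2 + (-130*(-1/153))/7 = 2 + (1/7)*(130/153) = 2 + 130/1071 = 2272/1071)
(1922 - 17028) + S(142, 172) = (1922 - 17028) + 2272/1071 = -15106 + 2272/1071 = -16176254/1071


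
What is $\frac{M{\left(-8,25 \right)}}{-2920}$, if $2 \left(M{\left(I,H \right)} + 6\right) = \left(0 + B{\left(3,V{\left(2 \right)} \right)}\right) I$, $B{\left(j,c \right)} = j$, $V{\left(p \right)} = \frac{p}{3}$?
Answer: $\frac{9}{1460} \approx 0.0061644$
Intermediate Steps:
$V{\left(p \right)} = \frac{p}{3}$ ($V{\left(p \right)} = p \frac{1}{3} = \frac{p}{3}$)
$M{\left(I,H \right)} = -6 + \frac{3 I}{2}$ ($M{\left(I,H \right)} = -6 + \frac{\left(0 + 3\right) I}{2} = -6 + \frac{3 I}{2}$)
$\frac{M{\left(-8,25 \right)}}{-2920} = \frac{-6 + \frac{3}{2} \left(-8\right)}{-2920} = \left(-6 - 12\right) \left(- \frac{1}{2920}\right) = \left(-18\right) \left(- \frac{1}{2920}\right) = \frac{9}{1460}$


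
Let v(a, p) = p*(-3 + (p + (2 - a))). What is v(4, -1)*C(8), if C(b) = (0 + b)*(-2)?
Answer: -96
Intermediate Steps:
C(b) = -2*b (C(b) = b*(-2) = -2*b)
v(a, p) = p*(-1 + p - a) (v(a, p) = p*(-3 + (2 + p - a)) = p*(-1 + p - a))
v(4, -1)*C(8) = (-(-1 - 1 - 1*4))*(-2*8) = -(-1 - 1 - 4)*(-16) = -1*(-6)*(-16) = 6*(-16) = -96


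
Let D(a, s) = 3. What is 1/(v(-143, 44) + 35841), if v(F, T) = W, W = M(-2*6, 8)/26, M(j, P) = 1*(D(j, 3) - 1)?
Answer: 13/465934 ≈ 2.7901e-5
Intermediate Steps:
M(j, P) = 2 (M(j, P) = 1*(3 - 1) = 1*2 = 2)
W = 1/13 (W = 2/26 = 2*(1/26) = 1/13 ≈ 0.076923)
v(F, T) = 1/13
1/(v(-143, 44) + 35841) = 1/(1/13 + 35841) = 1/(465934/13) = 13/465934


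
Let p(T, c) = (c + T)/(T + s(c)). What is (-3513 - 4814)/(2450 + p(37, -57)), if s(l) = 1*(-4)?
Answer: -274791/80830 ≈ -3.3996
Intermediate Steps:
s(l) = -4
p(T, c) = (T + c)/(-4 + T) (p(T, c) = (c + T)/(T - 4) = (T + c)/(-4 + T))
(-3513 - 4814)/(2450 + p(37, -57)) = (-3513 - 4814)/(2450 + (37 - 57)/(-4 + 37)) = -8327/(2450 - 20/33) = -8327/80830/33 = -8327*33/80830 = -274791/80830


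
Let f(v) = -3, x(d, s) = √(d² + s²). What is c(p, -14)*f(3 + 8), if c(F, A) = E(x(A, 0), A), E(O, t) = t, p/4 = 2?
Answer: 42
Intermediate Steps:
p = 8 (p = 4*2 = 8)
c(F, A) = A
c(p, -14)*f(3 + 8) = -14*(-3) = 42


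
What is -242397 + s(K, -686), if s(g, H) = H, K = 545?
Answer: -243083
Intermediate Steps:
-242397 + s(K, -686) = -242397 - 686 = -243083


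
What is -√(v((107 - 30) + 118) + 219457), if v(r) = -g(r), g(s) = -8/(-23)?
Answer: -37*√84801/23 ≈ -468.46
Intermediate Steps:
g(s) = 8/23 (g(s) = -8*(-1/23) = 8/23)
v(r) = -8/23 (v(r) = -1*8/23 = -8/23)
-√(v((107 - 30) + 118) + 219457) = -√(-8/23 + 219457) = -√(5047503/23) = -37*√84801/23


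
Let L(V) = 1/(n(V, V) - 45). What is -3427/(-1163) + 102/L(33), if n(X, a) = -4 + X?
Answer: -1894589/1163 ≈ -1629.1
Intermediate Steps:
L(V) = 1/(-49 + V) (L(V) = 1/((-4 + V) - 45) = 1/(-49 + V))
-3427/(-1163) + 102/L(33) = -3427/(-1163) + 102/(1/(-49 + 33)) = -3427*(-1/1163) + 102/(1/(-16)) = 3427/1163 + 102/(-1/16) = 3427/1163 + 102*(-16) = 3427/1163 - 1632 = -1894589/1163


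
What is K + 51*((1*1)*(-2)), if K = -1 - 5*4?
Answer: -123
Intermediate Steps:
K = -21 (K = -1 - 20 = -21)
K + 51*((1*1)*(-2)) = -21 + 51*((1*1)*(-2)) = -21 + 51*(1*(-2)) = -21 + 51*(-2) = -21 - 102 = -123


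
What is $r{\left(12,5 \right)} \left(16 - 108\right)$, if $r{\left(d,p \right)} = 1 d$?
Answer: $-1104$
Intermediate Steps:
$r{\left(d,p \right)} = d$
$r{\left(12,5 \right)} \left(16 - 108\right) = 12 \left(16 - 108\right) = 12 \left(-92\right) = -1104$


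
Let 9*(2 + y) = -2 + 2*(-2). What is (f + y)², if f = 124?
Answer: 132496/9 ≈ 14722.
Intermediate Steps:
y = -8/3 (y = -2 + (-2 + 2*(-2))/9 = -2 + (-2 - 4)/9 = -2 + (⅑)*(-6) = -2 - ⅔ = -8/3 ≈ -2.6667)
(f + y)² = (124 - 8/3)² = (364/3)² = 132496/9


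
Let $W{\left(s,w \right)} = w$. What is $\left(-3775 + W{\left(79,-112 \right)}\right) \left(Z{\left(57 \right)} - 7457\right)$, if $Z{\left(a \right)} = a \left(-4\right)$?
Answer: $29871595$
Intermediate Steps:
$Z{\left(a \right)} = - 4 a$
$\left(-3775 + W{\left(79,-112 \right)}\right) \left(Z{\left(57 \right)} - 7457\right) = \left(-3775 - 112\right) \left(\left(-4\right) 57 - 7457\right) = - 3887 \left(-228 - 7457\right) = \left(-3887\right) \left(-7685\right) = 29871595$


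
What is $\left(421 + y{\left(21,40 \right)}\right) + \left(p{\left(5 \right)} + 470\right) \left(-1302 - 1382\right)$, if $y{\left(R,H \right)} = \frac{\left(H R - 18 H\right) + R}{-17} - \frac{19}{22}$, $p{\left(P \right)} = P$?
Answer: $- \frac{476658571}{374} \approx -1.2745 \cdot 10^{6}$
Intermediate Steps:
$y{\left(R,H \right)} = - \frac{19}{22} - \frac{R}{17} + \frac{18 H}{17} - \frac{H R}{17}$ ($y{\left(R,H \right)} = \left(\left(- 18 H + H R\right) + R\right) \left(- \frac{1}{17}\right) - \frac{19}{22} = \left(R - 18 H + H R\right) \left(- \frac{1}{17}\right) - \frac{19}{22} = \left(- \frac{R}{17} + \frac{18 H}{17} - \frac{H R}{17}\right) - \frac{19}{22} = - \frac{19}{22} - \frac{R}{17} + \frac{18 H}{17} - \frac{H R}{17}$)
$\left(421 + y{\left(21,40 \right)}\right) + \left(p{\left(5 \right)} + 470\right) \left(-1302 - 1382\right) = \left(421 - \left(- \frac{15055}{374} + \frac{840}{17}\right)\right) + \left(5 + 470\right) \left(-1302 - 1382\right) = \left(421 - \frac{3425}{374}\right) + 475 \left(-2684\right) = \left(421 - \frac{3425}{374}\right) - 1274900 = \frac{154029}{374} - 1274900 = - \frac{476658571}{374}$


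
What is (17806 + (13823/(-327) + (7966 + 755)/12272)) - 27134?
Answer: -37599525721/4012944 ≈ -9369.6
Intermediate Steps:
(17806 + (13823/(-327) + (7966 + 755)/12272)) - 27134 = (17806 + (13823*(-1/327) + 8721*(1/12272))) - 27134 = (17806 + (-13823/327 + 8721/12272)) - 27134 = (17806 - 166784089/4012944) - 27134 = 71287696775/4012944 - 27134 = -37599525721/4012944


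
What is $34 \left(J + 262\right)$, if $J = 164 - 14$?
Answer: $14008$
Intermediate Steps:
$J = 150$
$34 \left(J + 262\right) = 34 \left(150 + 262\right) = 34 \cdot 412 = 14008$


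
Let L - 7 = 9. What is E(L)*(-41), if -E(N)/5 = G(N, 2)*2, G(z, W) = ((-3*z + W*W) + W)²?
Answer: 723240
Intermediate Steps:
G(z, W) = (W + W² - 3*z)² (G(z, W) = ((-3*z + W²) + W)² = ((W² - 3*z) + W)² = (W + W² - 3*z)²)
L = 16 (L = 7 + 9 = 16)
E(N) = -10*(6 - 3*N)² (E(N) = -5*(2 + 2² - 3*N)²*2 = -5*(2 + 4 - 3*N)²*2 = -5*(6 - 3*N)²*2 = -10*(6 - 3*N)²)
E(L)*(-41) = -90*(-2 + 16)²*(-41) = -90*14²*(-41) = -90*196*(-41) = -17640*(-41) = 723240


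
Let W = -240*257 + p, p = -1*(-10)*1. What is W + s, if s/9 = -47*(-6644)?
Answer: 2748742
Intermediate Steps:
s = 2810412 (s = 9*(-47*(-6644)) = 9*312268 = 2810412)
p = 10 (p = 10*1 = 10)
W = -61670 (W = -240*257 + 10 = -61680 + 10 = -61670)
W + s = -61670 + 2810412 = 2748742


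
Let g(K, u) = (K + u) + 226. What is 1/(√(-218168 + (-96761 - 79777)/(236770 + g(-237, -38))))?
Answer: -I*√150931917522706/5738347074 ≈ -0.0021409*I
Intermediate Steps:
g(K, u) = 226 + K + u
1/(√(-218168 + (-96761 - 79777)/(236770 + g(-237, -38)))) = 1/(√(-218168 + (-96761 - 79777)/(236770 + (226 - 237 - 38)))) = 1/(√(-218168 - 176538/(236770 - 49))) = 1/(√(-218168 - 176538/236721)) = 1/(√(-218168 - 176538*1/236721)) = 1/(√(-218168 - 58846/78907)) = 1/(√(-17215041222/78907)) = 1/(3*I*√150931917522706/78907) = -I*√150931917522706/5738347074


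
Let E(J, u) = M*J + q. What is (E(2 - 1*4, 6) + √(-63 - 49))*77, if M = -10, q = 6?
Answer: 2002 + 308*I*√7 ≈ 2002.0 + 814.89*I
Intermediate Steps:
E(J, u) = 6 - 10*J (E(J, u) = -10*J + 6 = 6 - 10*J)
(E(2 - 1*4, 6) + √(-63 - 49))*77 = ((6 - 10*(2 - 1*4)) + √(-63 - 49))*77 = ((6 - 10*(2 - 4)) + √(-112))*77 = ((6 - 10*(-2)) + 4*I*√7)*77 = ((6 + 20) + 4*I*√7)*77 = (26 + 4*I*√7)*77 = 2002 + 308*I*√7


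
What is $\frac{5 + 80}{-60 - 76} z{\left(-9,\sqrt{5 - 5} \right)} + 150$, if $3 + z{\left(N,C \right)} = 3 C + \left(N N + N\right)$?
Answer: $\frac{855}{8} \approx 106.88$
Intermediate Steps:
$z{\left(N,C \right)} = -3 + N + N^{2} + 3 C$ ($z{\left(N,C \right)} = -3 + \left(3 C + \left(N N + N\right)\right) = -3 + \left(3 C + \left(N^{2} + N\right)\right) = -3 + \left(3 C + \left(N + N^{2}\right)\right) = -3 + \left(N + N^{2} + 3 C\right) = -3 + N + N^{2} + 3 C$)
$\frac{5 + 80}{-60 - 76} z{\left(-9,\sqrt{5 - 5} \right)} + 150 = \frac{5 + 80}{-60 - 76} \left(-3 - 9 + \left(-9\right)^{2} + 3 \sqrt{5 - 5}\right) + 150 = \frac{85}{-136} \left(-3 - 9 + 81 + 3 \sqrt{0}\right) + 150 = 85 \left(- \frac{1}{136}\right) \left(-3 - 9 + 81 + 3 \cdot 0\right) + 150 = - \frac{5 \left(-3 - 9 + 81 + 0\right)}{8} + 150 = \left(- \frac{5}{8}\right) 69 + 150 = - \frac{345}{8} + 150 = \frac{855}{8}$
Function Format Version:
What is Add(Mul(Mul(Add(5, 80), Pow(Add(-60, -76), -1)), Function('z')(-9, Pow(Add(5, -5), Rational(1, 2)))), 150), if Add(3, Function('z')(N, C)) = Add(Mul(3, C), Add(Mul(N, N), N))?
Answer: Rational(855, 8) ≈ 106.88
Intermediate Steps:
Function('z')(N, C) = Add(-3, N, Pow(N, 2), Mul(3, C)) (Function('z')(N, C) = Add(-3, Add(Mul(3, C), Add(Mul(N, N), N))) = Add(-3, Add(Mul(3, C), Add(Pow(N, 2), N))) = Add(-3, Add(Mul(3, C), Add(N, Pow(N, 2)))) = Add(-3, Add(N, Pow(N, 2), Mul(3, C))) = Add(-3, N, Pow(N, 2), Mul(3, C)))
Add(Mul(Mul(Add(5, 80), Pow(Add(-60, -76), -1)), Function('z')(-9, Pow(Add(5, -5), Rational(1, 2)))), 150) = Add(Mul(Mul(Add(5, 80), Pow(Add(-60, -76), -1)), Add(-3, -9, Pow(-9, 2), Mul(3, Pow(Add(5, -5), Rational(1, 2))))), 150) = Add(Mul(Mul(85, Pow(-136, -1)), Add(-3, -9, 81, Mul(3, Pow(0, Rational(1, 2))))), 150) = Add(Mul(Mul(85, Rational(-1, 136)), Add(-3, -9, 81, Mul(3, 0))), 150) = Add(Mul(Rational(-5, 8), Add(-3, -9, 81, 0)), 150) = Add(Mul(Rational(-5, 8), 69), 150) = Add(Rational(-345, 8), 150) = Rational(855, 8)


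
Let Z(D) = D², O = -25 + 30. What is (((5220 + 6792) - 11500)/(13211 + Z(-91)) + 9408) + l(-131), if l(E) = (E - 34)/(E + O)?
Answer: 707788873/75222 ≈ 9409.3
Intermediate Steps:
O = 5
l(E) = (-34 + E)/(5 + E) (l(E) = (E - 34)/(E + 5) = (-34 + E)/(5 + E))
(((5220 + 6792) - 11500)/(13211 + Z(-91)) + 9408) + l(-131) = (((5220 + 6792) - 11500)/(13211 + (-91)²) + 9408) + (-34 - 131)/(5 - 131) = ((12012 - 11500)/(13211 + 8281) + 9408) - 165/(-126) = (512/21492 + 9408) - 1/126*(-165) = (512*(1/21492) + 9408) + 55/42 = (128/5373 + 9408) + 55/42 = 50549312/5373 + 55/42 = 707788873/75222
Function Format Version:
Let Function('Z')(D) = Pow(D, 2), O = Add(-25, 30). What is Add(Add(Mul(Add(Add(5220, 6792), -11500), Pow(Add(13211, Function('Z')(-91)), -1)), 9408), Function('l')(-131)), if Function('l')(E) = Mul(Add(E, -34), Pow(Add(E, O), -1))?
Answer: Rational(707788873, 75222) ≈ 9409.3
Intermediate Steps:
O = 5
Function('l')(E) = Mul(Pow(Add(5, E), -1), Add(-34, E)) (Function('l')(E) = Mul(Add(E, -34), Pow(Add(E, 5), -1)) = Mul(Add(-34, E), Pow(Add(5, E), -1)) = Mul(Pow(Add(5, E), -1), Add(-34, E)))
Add(Add(Mul(Add(Add(5220, 6792), -11500), Pow(Add(13211, Function('Z')(-91)), -1)), 9408), Function('l')(-131)) = Add(Add(Mul(Add(Add(5220, 6792), -11500), Pow(Add(13211, Pow(-91, 2)), -1)), 9408), Mul(Pow(Add(5, -131), -1), Add(-34, -131))) = Add(Add(Mul(Add(12012, -11500), Pow(Add(13211, 8281), -1)), 9408), Mul(Pow(-126, -1), -165)) = Add(Add(Mul(512, Pow(21492, -1)), 9408), Mul(Rational(-1, 126), -165)) = Add(Add(Mul(512, Rational(1, 21492)), 9408), Rational(55, 42)) = Add(Add(Rational(128, 5373), 9408), Rational(55, 42)) = Add(Rational(50549312, 5373), Rational(55, 42)) = Rational(707788873, 75222)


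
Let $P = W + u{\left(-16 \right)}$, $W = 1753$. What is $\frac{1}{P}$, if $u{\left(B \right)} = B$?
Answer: $\frac{1}{1737} \approx 0.00057571$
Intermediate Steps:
$P = 1737$ ($P = 1753 - 16 = 1737$)
$\frac{1}{P} = \frac{1}{1737}$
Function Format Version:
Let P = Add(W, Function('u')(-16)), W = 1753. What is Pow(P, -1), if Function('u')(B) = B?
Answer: Rational(1, 1737) ≈ 0.00057571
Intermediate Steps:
P = 1737 (P = Add(1753, -16) = 1737)
Pow(P, -1) = Pow(1737, -1) = Rational(1, 1737)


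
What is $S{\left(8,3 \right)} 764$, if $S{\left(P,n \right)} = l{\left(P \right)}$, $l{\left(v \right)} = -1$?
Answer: $-764$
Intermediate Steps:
$S{\left(P,n \right)} = -1$
$S{\left(8,3 \right)} 764 = \left(-1\right) 764 = -764$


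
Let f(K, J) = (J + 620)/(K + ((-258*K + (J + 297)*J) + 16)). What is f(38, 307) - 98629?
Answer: -17326944535/175678 ≈ -98629.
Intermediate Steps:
f(K, J) = (620 + J)/(16 - 257*K + J*(297 + J)) (f(K, J) = (620 + J)/(K + ((-258*K + (297 + J)*J) + 16)) = (620 + J)/(K + ((-258*K + J*(297 + J)) + 16)) = (620 + J)/(K + (16 - 258*K + J*(297 + J))) = (620 + J)/(16 - 257*K + J*(297 + J)))
f(38, 307) - 98629 = (620 + 307)/(16 + 307**2 - 257*38 + 297*307) - 98629 = 927/(16 + 94249 - 9766 + 91179) - 98629 = 927/175678 - 98629 = -17326944535/175678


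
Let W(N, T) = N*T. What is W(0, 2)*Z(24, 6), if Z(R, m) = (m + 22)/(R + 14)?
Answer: 0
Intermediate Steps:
Z(R, m) = (22 + m)/(14 + R)
W(0, 2)*Z(24, 6) = (0*2)*((22 + 6)/(14 + 24)) = 0*(28/38) = 0*((1/38)*28) = 0*(14/19) = 0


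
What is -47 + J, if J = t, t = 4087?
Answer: 4040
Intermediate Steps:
J = 4087
-47 + J = -47 + 4087 = 4040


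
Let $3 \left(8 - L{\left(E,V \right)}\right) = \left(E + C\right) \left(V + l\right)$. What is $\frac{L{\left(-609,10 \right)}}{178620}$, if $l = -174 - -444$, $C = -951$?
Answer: $\frac{12134}{14885} \approx 0.81518$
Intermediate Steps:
$l = 270$ ($l = -174 + 444 = 270$)
$L{\left(E,V \right)} = 8 - \frac{\left(-951 + E\right) \left(270 + V\right)}{3}$ ($L{\left(E,V \right)} = 8 - \frac{\left(E - 951\right) \left(V + 270\right)}{3} = 8 - \frac{\left(-951 + E\right) \left(270 + V\right)}{3}$)
$\frac{L{\left(-609,10 \right)}}{178620} = \frac{85598 - -54810 + 317 \cdot 10 - \left(-203\right) 10}{178620} = \left(85598 + 54810 + 3170 + 2030\right) \frac{1}{178620} = 145608 \cdot \frac{1}{178620} = \frac{12134}{14885}$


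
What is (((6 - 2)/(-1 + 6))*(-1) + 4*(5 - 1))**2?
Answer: 5776/25 ≈ 231.04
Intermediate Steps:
(((6 - 2)/(-1 + 6))*(-1) + 4*(5 - 1))**2 = ((4/5)*(-1) + 4*4)**2 = ((4*(1/5))*(-1) + 16)**2 = ((4/5)*(-1) + 16)**2 = (-4/5 + 16)**2 = (76/5)**2 = 5776/25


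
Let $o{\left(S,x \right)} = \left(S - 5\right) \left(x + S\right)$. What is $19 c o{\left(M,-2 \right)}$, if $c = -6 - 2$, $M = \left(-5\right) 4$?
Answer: $-83600$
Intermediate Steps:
$M = -20$
$o{\left(S,x \right)} = \left(-5 + S\right) \left(S + x\right)$
$c = -8$ ($c = -6 - 2 = -8$)
$19 c o{\left(M,-2 \right)} = 19 \left(-8\right) \left(\left(-20\right)^{2} - -100 - -10 - -40\right) = - 152 \left(400 + 100 + 10 + 40\right) = \left(-152\right) 550 = -83600$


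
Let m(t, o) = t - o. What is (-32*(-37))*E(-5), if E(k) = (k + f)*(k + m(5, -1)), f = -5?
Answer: -11840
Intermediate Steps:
E(k) = (-5 + k)*(6 + k) (E(k) = (k - 5)*(k + (5 - 1*(-1))) = (-5 + k)*(k + (5 + 1)) = (-5 + k)*(k + 6) = (-5 + k)*(6 + k))
(-32*(-37))*E(-5) = (-32*(-37))*(-30 - 5 + (-5)²) = 1184*(-30 - 5 + 25) = 1184*(-10) = -11840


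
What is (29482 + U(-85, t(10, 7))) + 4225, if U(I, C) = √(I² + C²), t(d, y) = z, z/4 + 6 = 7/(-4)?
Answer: 33707 + √8186 ≈ 33798.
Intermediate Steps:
z = -31 (z = -24 + 4*(7/(-4)) = -24 + 4*(7*(-¼)) = -24 + 4*(-7/4) = -24 - 7 = -31)
t(d, y) = -31
U(I, C) = √(C² + I²)
(29482 + U(-85, t(10, 7))) + 4225 = (29482 + √((-31)² + (-85)²)) + 4225 = (29482 + √(961 + 7225)) + 4225 = (29482 + √8186) + 4225 = 33707 + √8186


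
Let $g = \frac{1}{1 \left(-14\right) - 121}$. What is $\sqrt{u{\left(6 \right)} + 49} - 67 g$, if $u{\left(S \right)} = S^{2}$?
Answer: $\frac{67}{135} + \sqrt{85} \approx 9.7158$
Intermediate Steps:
$g = - \frac{1}{135}$ ($g = \frac{1}{-14 - 121} = \frac{1}{-135} = - \frac{1}{135} \approx -0.0074074$)
$\sqrt{u{\left(6 \right)} + 49} - 67 g = \sqrt{6^{2} + 49} - - \frac{67}{135} = \sqrt{36 + 49} + \frac{67}{135} = \sqrt{85} + \frac{67}{135} = \frac{67}{135} + \sqrt{85}$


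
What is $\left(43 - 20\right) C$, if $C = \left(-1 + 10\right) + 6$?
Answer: $345$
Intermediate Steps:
$C = 15$ ($C = 9 + 6 = 15$)
$\left(43 - 20\right) C = \left(43 - 20\right) 15 = 23 \cdot 15 = 345$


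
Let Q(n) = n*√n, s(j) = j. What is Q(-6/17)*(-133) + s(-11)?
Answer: -11 + 798*I*√102/289 ≈ -11.0 + 27.887*I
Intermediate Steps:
Q(n) = n^(3/2)
Q(-6/17)*(-133) + s(-11) = (-6/17)^(3/2)*(-133) - 11 = -6*I*√102/289*(-133) - 11 = 798*I*√102/289 - 11 = -11 + 798*I*√102/289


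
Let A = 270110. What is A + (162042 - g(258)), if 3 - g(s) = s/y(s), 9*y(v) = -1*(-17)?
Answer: 7348855/17 ≈ 4.3229e+5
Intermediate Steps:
y(v) = 17/9 (y(v) = (-1*(-17))/9 = (1/9)*17 = 17/9)
g(s) = 3 - 9*s/17 (g(s) = 3 - s/17/9 = 3 - s*9/17 = 3 - 9*s/17)
A + (162042 - g(258)) = 270110 + (162042 - (3 - 9/17*258)) = 270110 + (162042 - (3 - 2322/17)) = 270110 + (162042 - 1*(-2271/17)) = 270110 + (162042 + 2271/17) = 270110 + 2756985/17 = 7348855/17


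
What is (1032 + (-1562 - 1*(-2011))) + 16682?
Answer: 18163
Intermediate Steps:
(1032 + (-1562 - 1*(-2011))) + 16682 = (1032 + (-1562 + 2011)) + 16682 = (1032 + 449) + 16682 = 1481 + 16682 = 18163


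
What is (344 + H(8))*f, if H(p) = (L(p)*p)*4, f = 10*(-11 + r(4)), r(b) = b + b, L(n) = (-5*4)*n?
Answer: 143280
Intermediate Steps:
L(n) = -20*n
r(b) = 2*b
f = -30 (f = 10*(-11 + 2*4) = 10*(-11 + 8) = 10*(-3) = -30)
H(p) = -80*p² (H(p) = ((-20*p)*p)*4 = -20*p²*4 = -80*p²)
(344 + H(8))*f = (344 - 80*8²)*(-30) = (344 - 80*64)*(-30) = (344 - 5120)*(-30) = -4776*(-30) = 143280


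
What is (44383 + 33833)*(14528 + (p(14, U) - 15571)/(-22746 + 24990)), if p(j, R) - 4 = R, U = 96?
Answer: 212391382998/187 ≈ 1.1358e+9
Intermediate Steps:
p(j, R) = 4 + R
(44383 + 33833)*(14528 + (p(14, U) - 15571)/(-22746 + 24990)) = (44383 + 33833)*(14528 + ((4 + 96) - 15571)/(-22746 + 24990)) = 78216*(14528 + (100 - 15571)/2244) = 78216*(14528 - 15471*1/2244) = 78216*(14528 - 5157/748) = 78216*(10861787/748) = 212391382998/187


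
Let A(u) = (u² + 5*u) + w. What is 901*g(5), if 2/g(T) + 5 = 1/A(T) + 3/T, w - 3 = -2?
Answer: -459510/1117 ≈ -411.38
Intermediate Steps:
w = 1 (w = 3 - 2 = 1)
A(u) = 1 + u² + 5*u (A(u) = (u² + 5*u) + 1 = 1 + u² + 5*u)
g(T) = 2/(-5 + 1/(1 + T² + 5*T) + 3/T) (g(T) = 2/(-5 + (1/(1 + T² + 5*T) + 3/T)) = 2/(-5 + 1/(1 + T² + 5*T) + 3/T))
901*g(5) = 901*(2*5*(-1 - 1*5² - 5*5)/(-3 - 11*5 + 5*5³ + 22*5²)) = 901*(2*5*(-1 - 1*25 - 25)/(-3 - 55 + 5*125 + 22*25)) = 901*(2*5*(-1 - 25 - 25)/(-3 - 55 + 625 + 550)) = 901*(2*5*(-51)/1117) = 901*(2*5*(1/1117)*(-51)) = 901*(-510/1117) = -459510/1117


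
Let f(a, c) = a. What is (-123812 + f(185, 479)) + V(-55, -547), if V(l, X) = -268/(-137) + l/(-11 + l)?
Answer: -101619101/822 ≈ -1.2362e+5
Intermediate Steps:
V(l, X) = 268/137 + l/(-11 + l) (V(l, X) = -268*(-1/137) + l/(-11 + l) = 268/137 + l/(-11 + l))
(-123812 + f(185, 479)) + V(-55, -547) = (-123812 + 185) + (-2948 + 405*(-55))/(137*(-11 - 55)) = -123627 + (1/137)*(-2948 - 22275)/(-66) = -123627 + (1/137)*(-1/66)*(-25223) = -123627 + 2293/822 = -101619101/822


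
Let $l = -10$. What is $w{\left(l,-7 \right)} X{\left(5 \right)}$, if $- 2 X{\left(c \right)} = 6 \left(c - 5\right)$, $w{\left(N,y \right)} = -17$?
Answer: $0$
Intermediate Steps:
$X{\left(c \right)} = 15 - 3 c$ ($X{\left(c \right)} = - \frac{6 \left(c - 5\right)}{2} = - \frac{6 \left(-5 + c\right)}{2} = - \frac{-30 + 6 c}{2} = 15 - 3 c$)
$w{\left(l,-7 \right)} X{\left(5 \right)} = - 17 \left(15 - 15\right) = \left(-17\right) 0 = 0$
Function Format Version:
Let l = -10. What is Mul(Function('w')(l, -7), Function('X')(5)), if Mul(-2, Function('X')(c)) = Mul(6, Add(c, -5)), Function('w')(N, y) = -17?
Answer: 0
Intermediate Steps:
Function('X')(c) = Add(15, Mul(-3, c)) (Function('X')(c) = Mul(Rational(-1, 2), Mul(6, Add(c, -5))) = Mul(Rational(-1, 2), Mul(6, Add(-5, c))) = Mul(Rational(-1, 2), Add(-30, Mul(6, c))) = Add(15, Mul(-3, c)))
Mul(Function('w')(l, -7), Function('X')(5)) = Mul(-17, Add(15, Mul(-3, 5))) = Mul(-17, Add(15, -15)) = Mul(-17, 0) = 0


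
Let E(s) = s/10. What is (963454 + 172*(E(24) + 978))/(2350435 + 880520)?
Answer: 5660414/16154775 ≈ 0.35039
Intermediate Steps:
E(s) = s/10 (E(s) = s*(1/10) = s/10)
(963454 + 172*(E(24) + 978))/(2350435 + 880520) = (963454 + 172*((1/10)*24 + 978))/(2350435 + 880520) = (963454 + 172*(12/5 + 978))/3230955 = (963454 + 172*(4902/5))*(1/3230955) = (963454 + 843144/5)*(1/3230955) = (5660414/5)*(1/3230955) = 5660414/16154775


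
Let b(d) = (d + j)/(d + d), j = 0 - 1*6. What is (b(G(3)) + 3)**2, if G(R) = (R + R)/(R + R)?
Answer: 1/4 ≈ 0.25000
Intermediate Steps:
j = -6 (j = 0 - 6 = -6)
G(R) = 1 (G(R) = (2*R)/((2*R)) = (2*R)*(1/(2*R)) = 1)
b(d) = (-6 + d)/(2*d) (b(d) = (d - 6)/(d + d) = (-6 + d)/((2*d)) = (-6 + d)*(1/(2*d)) = (-6 + d)/(2*d))
(b(G(3)) + 3)**2 = ((1/2)*(-6 + 1)/1 + 3)**2 = ((1/2)*1*(-5) + 3)**2 = (-5/2 + 3)**2 = (1/2)**2 = 1/4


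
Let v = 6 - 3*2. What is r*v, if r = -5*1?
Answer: 0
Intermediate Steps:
v = 0 (v = 6 - 6 = 0)
r = -5
r*v = -5*0 = 0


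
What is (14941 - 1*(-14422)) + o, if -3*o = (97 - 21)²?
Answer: 82313/3 ≈ 27438.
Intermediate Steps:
o = -5776/3 (o = -(97 - 21)²/3 = -⅓*76² = -⅓*5776 = -5776/3 ≈ -1925.3)
(14941 - 1*(-14422)) + o = (14941 - 1*(-14422)) - 5776/3 = (14941 + 14422) - 5776/3 = 29363 - 5776/3 = 82313/3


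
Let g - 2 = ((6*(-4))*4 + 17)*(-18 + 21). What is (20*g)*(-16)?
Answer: 75200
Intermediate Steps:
g = -235 (g = 2 + ((6*(-4))*4 + 17)*(-18 + 21) = 2 + (-24*4 + 17)*3 = 2 + (-96 + 17)*3 = 2 - 79*3 = 2 - 237 = -235)
(20*g)*(-16) = (20*(-235))*(-16) = -4700*(-16) = 75200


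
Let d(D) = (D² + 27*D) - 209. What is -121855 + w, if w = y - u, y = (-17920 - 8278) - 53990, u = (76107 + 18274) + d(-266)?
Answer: -359789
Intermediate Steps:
d(D) = -209 + D² + 27*D
u = 157746 (u = (76107 + 18274) + (-209 + (-266)² + 27*(-266)) = 94381 + (-209 + 70756 - 7182) = 94381 + 63365 = 157746)
y = -80188 (y = -26198 - 53990 = -80188)
w = -237934 (w = -80188 - 1*157746 = -80188 - 157746 = -237934)
-121855 + w = -121855 - 237934 = -359789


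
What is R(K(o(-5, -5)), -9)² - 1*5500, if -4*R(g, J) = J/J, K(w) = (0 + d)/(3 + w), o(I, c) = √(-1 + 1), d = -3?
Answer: -87999/16 ≈ -5499.9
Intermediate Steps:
o(I, c) = 0 (o(I, c) = √0 = 0)
K(w) = -3/(3 + w) (K(w) = (0 - 3)/(3 + w) = -3/(3 + w))
R(g, J) = -¼ (R(g, J) = -J/(4*J) = -¼*1 = -¼)
R(K(o(-5, -5)), -9)² - 1*5500 = (-¼)² - 1*5500 = 1/16 - 5500 = -87999/16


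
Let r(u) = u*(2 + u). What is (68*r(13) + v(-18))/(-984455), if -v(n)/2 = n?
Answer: -13296/984455 ≈ -0.013506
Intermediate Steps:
v(n) = -2*n
(68*r(13) + v(-18))/(-984455) = (68*(13*(2 + 13)) - 2*(-18))/(-984455) = (68*(13*15) + 36)*(-1/984455) = (68*195 + 36)*(-1/984455) = (13260 + 36)*(-1/984455) = 13296*(-1/984455) = -13296/984455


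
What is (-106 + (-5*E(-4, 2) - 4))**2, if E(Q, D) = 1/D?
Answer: 50625/4 ≈ 12656.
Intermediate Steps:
(-106 + (-5*E(-4, 2) - 4))**2 = (-106 + (-5/2 - 4))**2 = (-106 - 13/2)**2 = (-225/2)**2 = 50625/4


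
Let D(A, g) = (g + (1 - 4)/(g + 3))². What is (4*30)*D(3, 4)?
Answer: 75000/49 ≈ 1530.6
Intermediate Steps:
D(A, g) = (g - 3/(3 + g))²
(4*30)*D(3, 4) = (4*30)*((-3 + 4² + 3*4)²/(3 + 4)²) = 120*((-3 + 16 + 12)²/7²) = 120*((1/49)*25²) = 120*((1/49)*625) = 120*(625/49) = 75000/49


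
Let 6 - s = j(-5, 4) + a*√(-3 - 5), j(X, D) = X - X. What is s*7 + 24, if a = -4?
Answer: 66 + 56*I*√2 ≈ 66.0 + 79.196*I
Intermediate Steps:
j(X, D) = 0
s = 6 + 8*I*√2 (s = 6 - (0 - 4*√(-3 - 5)) = 6 - (0 - 8*I*√2) = 6 - (-8)*I*√2 = 6 + 8*I*√2 ≈ 6.0 + 11.314*I)
s*7 + 24 = (6 + 8*I*√2)*7 + 24 = (42 + 56*I*√2) + 24 = 66 + 56*I*√2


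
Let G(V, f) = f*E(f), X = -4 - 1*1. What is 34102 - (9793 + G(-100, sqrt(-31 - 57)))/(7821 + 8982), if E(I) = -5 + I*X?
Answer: 63667297/1867 + 10*I*sqrt(22)/16803 ≈ 34101.0 + 0.0027914*I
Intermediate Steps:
X = -5 (X = -4 - 1 = -5)
E(I) = -5 - 5*I (E(I) = -5 + I*(-5) = -5 - 5*I)
G(V, f) = f*(-5 - 5*f)
34102 - (9793 + G(-100, sqrt(-31 - 57)))/(7821 + 8982) = 34102 - (9793 + 5*sqrt(-31 - 57)*(-1 - sqrt(-31 - 57)))/(7821 + 8982) = 34102 - (9793 + 5*sqrt(-88)*(-1 - sqrt(-88)))/16803 = 34102 - (9793 + 5*(2*I*sqrt(22))*(-1 - 2*I*sqrt(22)))/16803 = 34102 - (9793 + 10*I*sqrt(22)*(-1 - 2*I*sqrt(22)))/16803 = 34102 - (9793/16803 + 10*I*sqrt(22)*(-1 - 2*I*sqrt(22))/16803) = 34102 + (-9793/16803 - 10*I*sqrt(22)*(-1 - 2*I*sqrt(22))/16803) = 573006113/16803 - 10*I*sqrt(22)*(-1 - 2*I*sqrt(22))/16803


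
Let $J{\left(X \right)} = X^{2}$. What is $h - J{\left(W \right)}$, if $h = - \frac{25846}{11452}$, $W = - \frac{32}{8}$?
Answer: $- \frac{104539}{5726} \approx -18.257$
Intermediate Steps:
$W = -4$ ($W = \left(-32\right) \frac{1}{8} = -4$)
$h = - \frac{12923}{5726}$ ($h = \left(-25846\right) \frac{1}{11452} = - \frac{12923}{5726} \approx -2.2569$)
$h - J{\left(W \right)} = - \frac{12923}{5726} - \left(-4\right)^{2} = - \frac{12923}{5726} - 16 = - \frac{104539}{5726}$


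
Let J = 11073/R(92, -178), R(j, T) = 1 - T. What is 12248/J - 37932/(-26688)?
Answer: 4910881561/24626352 ≈ 199.42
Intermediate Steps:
J = 11073/179 (J = 11073/(1 - 1*(-178)) = 11073/(1 + 178) = 11073/179 ≈ 61.860)
12248/J - 37932/(-26688) = 12248/(11073/179) - 37932/(-26688) = 12248*(179/11073) - 37932*(-1/26688) = 2192392/11073 + 3161/2224 = 4910881561/24626352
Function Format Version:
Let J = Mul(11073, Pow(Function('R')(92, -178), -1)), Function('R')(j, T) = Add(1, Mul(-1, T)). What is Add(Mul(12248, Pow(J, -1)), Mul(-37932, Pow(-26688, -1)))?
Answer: Rational(4910881561, 24626352) ≈ 199.42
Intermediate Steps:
J = Rational(11073, 179) (J = Mul(11073, Pow(Add(1, Mul(-1, -178)), -1)) = Mul(11073, Pow(Add(1, 178), -1)) = Mul(11073, Pow(179, -1)) = Mul(11073, Rational(1, 179)) = Rational(11073, 179) ≈ 61.860)
Add(Mul(12248, Pow(J, -1)), Mul(-37932, Pow(-26688, -1))) = Add(Mul(12248, Pow(Rational(11073, 179), -1)), Mul(-37932, Pow(-26688, -1))) = Add(Mul(12248, Rational(179, 11073)), Mul(-37932, Rational(-1, 26688))) = Add(Rational(2192392, 11073), Rational(3161, 2224)) = Rational(4910881561, 24626352)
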